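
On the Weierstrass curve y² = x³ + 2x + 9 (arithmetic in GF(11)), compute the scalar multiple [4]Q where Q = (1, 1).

Double-and-add on 4 = (100)₂. Start with Q = (1, 1) for the leading 1-bit.
double: tangent at (1, 1): λ = (3·1² + 2)/(2·1) ≡ 5/2. 2⁻¹ ≡ 6 (mod 11), so λ ≡ 5·6 ≡ 8.
  x = λ² - 1 - 1 = 64 - 2 ≡ 7; y = λ·(1 - 7) - 1 ≡ 6. → (7, 6)
double: tangent at (7, 6): λ = (3·7² + 2)/(2·6) ≡ 6/1. 1⁻¹ ≡ 1 (mod 11), so λ ≡ 6·1 ≡ 6.
  x = λ² - 7 - 7 = 36 - 14 ≡ 0; y = λ·(7 - 0) - 6 ≡ 3. → (0, 3)

(0, 3)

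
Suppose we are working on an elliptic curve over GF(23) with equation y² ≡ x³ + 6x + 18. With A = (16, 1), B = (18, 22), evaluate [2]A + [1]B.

(7, 14)

First 2A:
Repeated addition: build up to 2A.
2A: tangent at (16, 1): λ = (3·16² + 6)/(2·1) ≡ 15/2. 2⁻¹ ≡ 12 (mod 23), so λ ≡ 15·12 ≡ 19.
  x = λ² - 16 - 16 = 361 - 32 ≡ 7; y = λ·(16 - 7) - 1 ≡ 9. → (7, 9)
2A = (7, 9).
Finally 2A + B:
(7, 9) + (18, 22). λ = (22 - 9)/(18 - 7) ≡ 13/11 mod 23. 11⁻¹ ≡ 21 (mod 23) since 11·21 = 231 ≡ 1, so λ ≡ 20.
  x = λ² - 7 - 18 = 400 - 25 ≡ 7; y = λ·(7 - 7) - 9 ≡ 14. → (7, 14)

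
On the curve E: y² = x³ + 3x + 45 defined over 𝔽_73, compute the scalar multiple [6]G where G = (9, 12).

Double-and-add on 6 = (110)₂. Start with G = (9, 12) for the leading 1-bit.
double: tangent at (9, 12): λ = (3·9² + 3)/(2·12) ≡ 27/24. 24⁻¹ ≡ 70 (mod 73), so λ ≡ 27·70 ≡ 65.
  x = λ² - 9 - 9 = 4225 - 18 ≡ 46; y = λ·(9 - 46) - 12 ≡ 65. → (46, 65)
add G: (46, 65) + (9, 12). λ = (12 - 65)/(9 - 46) ≡ 20/36 mod 73. 36⁻¹ ≡ 71 (mod 73), so λ ≡ 33.
  x = λ² - 46 - 9 = 1089 - 55 ≡ 12; y = λ·(46 - 12) - 65 ≡ 35. → (12, 35)
double: tangent at (12, 35): λ = (3·12² + 3)/(2·35) ≡ 70/70. 70⁻¹ ≡ 24 (mod 73), so λ ≡ 70·24 ≡ 1.
  x = λ² - 12 - 12 = 1 - 24 ≡ 50; y = λ·(12 - 50) - 35 ≡ 0. → (50, 0)

(50, 0)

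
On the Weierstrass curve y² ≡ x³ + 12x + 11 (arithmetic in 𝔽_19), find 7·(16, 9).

(8, 7)

Write Q = (16, 9).
Double-and-add on 7 = (111)₂. Start with Q = (16, 9) for the leading 1-bit.
double: tangent at (16, 9): λ = (3·16² + 12)/(2·9) ≡ 1/18. 18⁻¹ ≡ 18 (mod 19) since 18·18 = 324 ≡ 1, so λ ≡ 1·18 ≡ 18.
  x = λ² - 16 - 16 = 324 - 32 ≡ 7; y = λ·(16 - 7) - 9 ≡ 1. → (7, 1)
add Q: (7, 1) + (16, 9). λ = (9 - 1)/(16 - 7) ≡ 8/9 mod 19. 9⁻¹ ≡ 17 (mod 19), so λ ≡ 3.
  x = λ² - 7 - 16 = 9 - 23 ≡ 5; y = λ·(7 - 5) - 1 ≡ 5. → (5, 5)
double: tangent at (5, 5): λ = (3·5² + 12)/(2·5) ≡ 11/10. 10⁻¹ ≡ 2 (mod 19), so λ ≡ 11·2 ≡ 3.
  x = λ² - 5 - 5 = 9 - 10 ≡ 18; y = λ·(5 - 18) - 5 ≡ 13. → (18, 13)
add Q: (18, 13) + (16, 9). λ = (9 - 13)/(16 - 18) ≡ 15/17 mod 19. 17⁻¹ ≡ 9 (mod 19), so λ ≡ 2.
  x = λ² - 18 - 16 = 4 - 34 ≡ 8; y = λ·(18 - 8) - 13 ≡ 7. → (8, 7)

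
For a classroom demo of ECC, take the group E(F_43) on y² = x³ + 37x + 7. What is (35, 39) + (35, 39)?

(11, 5)

tangent at (35, 39): λ = (3·35² + 37)/(2·39) ≡ 14/35. 35⁻¹ ≡ 16 (mod 43), so λ ≡ 14·16 ≡ 9.
  x = λ² - 35 - 35 = 81 - 70 ≡ 11; y = λ·(35 - 11) - 39 ≡ 5. → (11, 5)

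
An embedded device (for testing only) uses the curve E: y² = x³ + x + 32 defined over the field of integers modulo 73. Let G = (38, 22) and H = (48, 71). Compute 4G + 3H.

First 4G:
Repeated addition: build up to 4G.
2G: tangent at (38, 22): λ = (3·38² + 1)/(2·22) ≡ 26/44. 44⁻¹ ≡ 5 (mod 73) since 44·5 = 220 ≡ 1, so λ ≡ 26·5 ≡ 57.
  x = λ² - 38 - 38 = 3249 - 76 ≡ 34; y = λ·(38 - 34) - 22 ≡ 60. → (34, 60)
3G: (34, 60) + (38, 22). λ = (22 - 60)/(38 - 34) ≡ 35/4 mod 73. 4⁻¹ ≡ 55 (mod 73), so λ ≡ 27.
  x = λ² - 34 - 38 = 729 - 72 ≡ 0; y = λ·(34 - 0) - 60 ≡ 55. → (0, 55)
4G: (0, 55) + (38, 22). λ = (22 - 55)/(38 - 0) ≡ 40/38 mod 73. 38⁻¹ ≡ 25 (mod 73), so λ ≡ 51.
  x = λ² - 0 - 38 = 2601 - 38 ≡ 8; y = λ·(0 - 8) - 55 ≡ 48. → (8, 48)
4G = (8, 48).
Next 3H:
Repeated addition: build up to 3H.
2H: tangent at (48, 71): λ = (3·48² + 1)/(2·71) ≡ 51/69. 69⁻¹ ≡ 18 (mod 73), so λ ≡ 51·18 ≡ 42.
  x = λ² - 48 - 48 = 1764 - 96 ≡ 62; y = λ·(48 - 62) - 71 ≡ 71. → (62, 71)
3H: (62, 71) + (48, 71). λ = (71 - 71)/(48 - 62) ≡ 0/59 mod 73. 59⁻¹ ≡ 26 (mod 73) since 59·26 = 1534 ≡ 1, so λ ≡ 0.
  x = λ² - 62 - 48 = 0 - 110 ≡ 36; y = λ·(62 - 36) - 71 ≡ 2. → (36, 2)
3H = (36, 2).
Finally 4G + 3H:
(8, 48) + (36, 2). λ = (2 - 48)/(36 - 8) ≡ 27/28 mod 73. 28⁻¹ ≡ 60 (mod 73), so λ ≡ 14.
  x = λ² - 8 - 36 = 196 - 44 ≡ 6; y = λ·(8 - 6) - 48 ≡ 53. → (6, 53)

(6, 53)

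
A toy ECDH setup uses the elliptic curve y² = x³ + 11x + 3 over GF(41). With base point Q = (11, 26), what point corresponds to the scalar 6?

(33, 10)

Double-and-add on 6 = (110)₂. Start with Q = (11, 26) for the leading 1-bit.
double: tangent at (11, 26): λ = (3·11² + 11)/(2·26) ≡ 5/11. 11⁻¹ ≡ 15 (mod 41) since 11·15 = 165 ≡ 1, so λ ≡ 5·15 ≡ 34.
  x = λ² - 11 - 11 = 1156 - 22 ≡ 27; y = λ·(11 - 27) - 26 ≡ 4. → (27, 4)
add Q: (27, 4) + (11, 26). λ = (26 - 4)/(11 - 27) ≡ 22/25 mod 41. 25⁻¹ ≡ 23 (mod 41), so λ ≡ 14.
  x = λ² - 27 - 11 = 196 - 38 ≡ 35; y = λ·(27 - 35) - 4 ≡ 7. → (35, 7)
double: tangent at (35, 7): λ = (3·35² + 11)/(2·7) ≡ 37/14. 14⁻¹ ≡ 3 (mod 41), so λ ≡ 37·3 ≡ 29.
  x = λ² - 35 - 35 = 841 - 70 ≡ 33; y = λ·(35 - 33) - 7 ≡ 10. → (33, 10)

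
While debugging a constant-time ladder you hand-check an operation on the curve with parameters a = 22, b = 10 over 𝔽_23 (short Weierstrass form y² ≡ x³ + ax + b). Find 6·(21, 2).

Write G = (21, 2).
Repeated addition: build up to 6G.
2G: tangent at (21, 2): λ = (3·21² + 22)/(2·2) ≡ 11/4. 4⁻¹ ≡ 6 (mod 23), so λ ≡ 11·6 ≡ 20.
  x = λ² - 21 - 21 = 400 - 42 ≡ 13; y = λ·(21 - 13) - 2 ≡ 20. → (13, 20)
3G: (13, 20) + (21, 2). λ = (2 - 20)/(21 - 13) ≡ 5/8 mod 23. 8⁻¹ ≡ 3 (mod 23), so λ ≡ 15.
  x = λ² - 13 - 21 = 225 - 34 ≡ 7; y = λ·(13 - 7) - 20 ≡ 1. → (7, 1)
4G: (7, 1) + (21, 2). λ = (2 - 1)/(21 - 7) ≡ 1/14 mod 23. 14⁻¹ ≡ 5 (mod 23) since 14·5 = 70 ≡ 1, so λ ≡ 5.
  x = λ² - 7 - 21 = 25 - 28 ≡ 20; y = λ·(7 - 20) - 1 ≡ 3. → (20, 3)
5G: (20, 3) + (21, 2). λ = (2 - 3)/(21 - 20) ≡ 22/1 mod 23. 1⁻¹ ≡ 1 (mod 23), so λ ≡ 22.
  x = λ² - 20 - 21 = 484 - 41 ≡ 6; y = λ·(20 - 6) - 3 ≡ 6. → (6, 6)
6G: (6, 6) + (21, 2). λ = (2 - 6)/(21 - 6) ≡ 19/15 mod 23. 15⁻¹ ≡ 20 (mod 23), so λ ≡ 12.
  x = λ² - 6 - 21 = 144 - 27 ≡ 2; y = λ·(6 - 2) - 6 ≡ 19. → (2, 19)

(2, 19)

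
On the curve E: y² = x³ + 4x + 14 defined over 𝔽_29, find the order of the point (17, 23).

2P: tangent at (17, 23): λ = (3·17² + 4)/(2·23) ≡ 1/17. 17⁻¹ ≡ 12 (mod 29), so λ ≡ 1·12 ≡ 12.
  x = λ² - 17 - 17 = 144 - 34 ≡ 23; y = λ·(17 - 23) - 23 ≡ 21. → (23, 21)
3P: (23, 21) + (17, 23). λ = (23 - 21)/(17 - 23) ≡ 2/23 mod 29. 23⁻¹ ≡ 24 (mod 29), so λ ≡ 19.
  x = λ² - 23 - 17 = 361 - 40 ≡ 2; y = λ·(23 - 2) - 21 ≡ 1. → (2, 1)
4P: (2, 1) + (17, 23). λ = (23 - 1)/(17 - 2) ≡ 22/15 mod 29. 15⁻¹ ≡ 2 (mod 29) since 15·2 = 30 ≡ 1, so λ ≡ 15.
  x = λ² - 2 - 17 = 225 - 19 ≡ 3; y = λ·(2 - 3) - 1 ≡ 13. → (3, 13)
5P: (3, 13) + (17, 23). λ = (23 - 13)/(17 - 3) ≡ 10/14 mod 29. 14⁻¹ ≡ 27 (mod 29), so λ ≡ 9.
  x = λ² - 3 - 17 = 81 - 20 ≡ 3; y = λ·(3 - 3) - 13 ≡ 16. → (3, 16)
6P: (3, 16) + (17, 23). λ = (23 - 16)/(17 - 3) ≡ 7/14 mod 29. 14⁻¹ ≡ 27 (mod 29), so λ ≡ 15.
  x = λ² - 3 - 17 = 225 - 20 ≡ 2; y = λ·(3 - 2) - 16 ≡ 28. → (2, 28)
7P: (2, 28) + (17, 23). λ = (23 - 28)/(17 - 2) ≡ 24/15 mod 29. 15⁻¹ ≡ 2 (mod 29), so λ ≡ 19.
  x = λ² - 2 - 17 = 361 - 19 ≡ 23; y = λ·(2 - 23) - 28 ≡ 8. → (23, 8)
8P: (23, 8) + (17, 23). λ = (23 - 8)/(17 - 23) ≡ 15/23 mod 29. 23⁻¹ ≡ 24 (mod 29) since 23·24 = 552 ≡ 1, so λ ≡ 12.
  x = λ² - 23 - 17 = 144 - 40 ≡ 17; y = λ·(23 - 17) - 8 ≡ 6. → (17, 6)
9P: (17, 6) + (17, 23): same x and y₁ ≡ -y₂, so the sum is ∞.
9P = ∞, so the order is 9.

9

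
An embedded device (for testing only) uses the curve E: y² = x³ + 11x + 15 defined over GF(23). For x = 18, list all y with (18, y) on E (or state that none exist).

x³ + 11x + 15 = 6045 ≡ 19 (mod 23).
19 is a non-residue mod 23; no y exists.

none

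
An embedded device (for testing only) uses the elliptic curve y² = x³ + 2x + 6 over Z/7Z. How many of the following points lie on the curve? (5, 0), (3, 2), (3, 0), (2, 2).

2

(5, 0): 0² ≡ 0, rhs ≡ 1 → off.
(3, 2): 2² ≡ 4, rhs ≡ 4 → on.
(3, 0): 0² ≡ 0, rhs ≡ 4 → off.
(2, 2): 2² ≡ 4, rhs ≡ 4 → on.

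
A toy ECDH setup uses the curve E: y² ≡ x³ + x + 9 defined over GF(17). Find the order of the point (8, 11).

5

2P: tangent at (8, 11): λ = (3·8² + 1)/(2·11) ≡ 6/5. 5⁻¹ ≡ 7 (mod 17), so λ ≡ 6·7 ≡ 8.
  x = λ² - 8 - 8 = 64 - 16 ≡ 14; y = λ·(8 - 14) - 11 ≡ 9. → (14, 9)
3P: (14, 9) + (8, 11). λ = (11 - 9)/(8 - 14) ≡ 2/11 mod 17. 11⁻¹ ≡ 14 (mod 17) since 11·14 = 154 ≡ 1, so λ ≡ 11.
  x = λ² - 14 - 8 = 121 - 22 ≡ 14; y = λ·(14 - 14) - 9 ≡ 8. → (14, 8)
4P: (14, 8) + (8, 11). λ = (11 - 8)/(8 - 14) ≡ 3/11 mod 17. 11⁻¹ ≡ 14 (mod 17), so λ ≡ 8.
  x = λ² - 14 - 8 = 64 - 22 ≡ 8; y = λ·(14 - 8) - 8 ≡ 6. → (8, 6)
5P: (8, 6) + (8, 11): same x and y₁ ≡ -y₂, so the sum is the point at infinity.
5P = the point at infinity, so the order is 5.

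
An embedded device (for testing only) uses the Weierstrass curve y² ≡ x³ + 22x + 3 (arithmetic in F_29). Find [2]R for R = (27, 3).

(20, 27)

tangent at (27, 3): λ = (3·27² + 22)/(2·3) ≡ 5/6. 6⁻¹ ≡ 5 (mod 29), so λ ≡ 5·5 ≡ 25.
  x = λ² - 27 - 27 = 625 - 54 ≡ 20; y = λ·(27 - 20) - 3 ≡ 27. → (20, 27)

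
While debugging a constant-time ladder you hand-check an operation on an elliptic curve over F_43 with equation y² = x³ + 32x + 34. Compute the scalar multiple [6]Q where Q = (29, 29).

Double-and-add on 6 = (110)₂. Start with Q = (29, 29) for the leading 1-bit.
double: tangent at (29, 29): λ = (3·29² + 32)/(2·29) ≡ 18/15. 15⁻¹ ≡ 23 (mod 43), so λ ≡ 18·23 ≡ 27.
  x = λ² - 29 - 29 = 729 - 58 ≡ 26; y = λ·(29 - 26) - 29 ≡ 9. → (26, 9)
add Q: (26, 9) + (29, 29). λ = (29 - 9)/(29 - 26) ≡ 20/3 mod 43. 3⁻¹ ≡ 29 (mod 43), so λ ≡ 21.
  x = λ² - 26 - 29 = 441 - 55 ≡ 42; y = λ·(26 - 42) - 9 ≡ 42. → (42, 42)
double: tangent at (42, 42): λ = (3·42² + 32)/(2·42) ≡ 35/41. 41⁻¹ ≡ 21 (mod 43) since 41·21 = 861 ≡ 1, so λ ≡ 35·21 ≡ 4.
  x = λ² - 42 - 42 = 16 - 84 ≡ 18; y = λ·(42 - 18) - 42 ≡ 11. → (18, 11)

(18, 11)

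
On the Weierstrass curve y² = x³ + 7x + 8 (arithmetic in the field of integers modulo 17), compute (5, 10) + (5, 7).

The two points share x = 5 and their y-coordinates satisfy 10 + 7 ≡ 0 (mod 17), so they are inverses. Their sum is 𝒪.

O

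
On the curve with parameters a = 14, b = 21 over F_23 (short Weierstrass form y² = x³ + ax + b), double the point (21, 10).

(5, 20)

tangent at (21, 10): λ = (3·21² + 14)/(2·10) ≡ 3/20. 20⁻¹ ≡ 15 (mod 23), so λ ≡ 3·15 ≡ 22.
  x = λ² - 21 - 21 = 484 - 42 ≡ 5; y = λ·(21 - 5) - 10 ≡ 20. → (5, 20)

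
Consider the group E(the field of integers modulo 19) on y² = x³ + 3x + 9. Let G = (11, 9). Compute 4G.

(18, 9)

Double-and-add on 4 = (100)₂. Start with G = (11, 9) for the leading 1-bit.
double: tangent at (11, 9): λ = (3·11² + 3)/(2·9) ≡ 5/18. 18⁻¹ ≡ 18 (mod 19), so λ ≡ 5·18 ≡ 14.
  x = λ² - 11 - 11 = 196 - 22 ≡ 3; y = λ·(11 - 3) - 9 ≡ 8. → (3, 8)
double: tangent at (3, 8): λ = (3·3² + 3)/(2·8) ≡ 11/16. 16⁻¹ ≡ 6 (mod 19) since 16·6 = 96 ≡ 1, so λ ≡ 11·6 ≡ 9.
  x = λ² - 3 - 3 = 81 - 6 ≡ 18; y = λ·(3 - 18) - 8 ≡ 9. → (18, 9)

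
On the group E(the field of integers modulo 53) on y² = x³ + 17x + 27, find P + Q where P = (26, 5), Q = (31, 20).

(5, 5)

(26, 5) + (31, 20). λ = (20 - 5)/(31 - 26) ≡ 15/5 mod 53. 5⁻¹ ≡ 32 (mod 53), so λ ≡ 3.
  x = λ² - 26 - 31 = 9 - 57 ≡ 5; y = λ·(26 - 5) - 5 ≡ 5. → (5, 5)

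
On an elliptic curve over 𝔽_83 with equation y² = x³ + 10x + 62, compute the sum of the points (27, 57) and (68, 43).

(25, 82)

(27, 57) + (68, 43). λ = (43 - 57)/(68 - 27) ≡ 69/41 mod 83. 41⁻¹ ≡ 81 (mod 83), so λ ≡ 28.
  x = λ² - 27 - 68 = 784 - 95 ≡ 25; y = λ·(27 - 25) - 57 ≡ 82. → (25, 82)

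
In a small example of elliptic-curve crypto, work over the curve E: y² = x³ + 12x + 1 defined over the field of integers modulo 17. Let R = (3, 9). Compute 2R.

tangent at (3, 9): λ = (3·3² + 12)/(2·9) ≡ 5/1. 1⁻¹ ≡ 1 (mod 17) since 1·1 = 1 ≡ 1, so λ ≡ 5·1 ≡ 5.
  x = λ² - 3 - 3 = 25 - 6 ≡ 2; y = λ·(3 - 2) - 9 ≡ 13. → (2, 13)

(2, 13)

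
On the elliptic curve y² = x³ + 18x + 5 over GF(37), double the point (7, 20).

(14, 2)

tangent at (7, 20): λ = (3·7² + 18)/(2·20) ≡ 17/3. 3⁻¹ ≡ 25 (mod 37), so λ ≡ 17·25 ≡ 18.
  x = λ² - 7 - 7 = 324 - 14 ≡ 14; y = λ·(7 - 14) - 20 ≡ 2. → (14, 2)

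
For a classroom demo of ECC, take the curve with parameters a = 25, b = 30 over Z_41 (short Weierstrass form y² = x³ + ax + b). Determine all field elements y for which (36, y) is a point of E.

none

x³ + 25x + 30 = 47586 ≡ 26 (mod 41).
26 is a non-residue mod 41; no y exists.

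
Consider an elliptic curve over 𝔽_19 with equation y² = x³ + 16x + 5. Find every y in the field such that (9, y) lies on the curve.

x³ + 16x + 5 = 878 ≡ 4 (mod 19).
Square roots of 4 mod 19: 2 and 17 (since 2² = 4 ≡ 4).

2, 17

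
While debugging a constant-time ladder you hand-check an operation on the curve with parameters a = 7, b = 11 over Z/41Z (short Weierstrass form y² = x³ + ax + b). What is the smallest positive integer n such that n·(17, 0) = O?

2P: (17, 0) + (17, 0): same x and y₁ ≡ -y₂, so the sum is O.
2P = O, so the order is 2.

2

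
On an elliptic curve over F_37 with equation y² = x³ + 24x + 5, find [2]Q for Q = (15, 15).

(33, 17)

tangent at (15, 15): λ = (3·15² + 24)/(2·15) ≡ 33/30. 30⁻¹ ≡ 21 (mod 37), so λ ≡ 33·21 ≡ 27.
  x = λ² - 15 - 15 = 729 - 30 ≡ 33; y = λ·(15 - 33) - 15 ≡ 17. → (33, 17)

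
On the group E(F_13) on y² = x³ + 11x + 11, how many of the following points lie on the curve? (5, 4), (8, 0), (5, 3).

(5, 4): 4² ≡ 3, rhs ≡ 9 → off.
(8, 0): 0² ≡ 0, rhs ≡ 0 → on.
(5, 3): 3² ≡ 9, rhs ≡ 9 → on.

2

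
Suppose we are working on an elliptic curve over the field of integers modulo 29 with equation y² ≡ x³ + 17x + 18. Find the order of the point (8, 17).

9

2P: tangent at (8, 17): λ = (3·8² + 17)/(2·17) ≡ 6/5. 5⁻¹ ≡ 6 (mod 29) since 5·6 = 30 ≡ 1, so λ ≡ 6·6 ≡ 7.
  x = λ² - 8 - 8 = 49 - 16 ≡ 4; y = λ·(8 - 4) - 17 ≡ 11. → (4, 11)
3P: (4, 11) + (8, 17). λ = (17 - 11)/(8 - 4) ≡ 6/4 mod 29. 4⁻¹ ≡ 22 (mod 29), so λ ≡ 16.
  x = λ² - 4 - 8 = 256 - 12 ≡ 12; y = λ·(4 - 12) - 11 ≡ 6. → (12, 6)
4P: (12, 6) + (8, 17). λ = (17 - 6)/(8 - 12) ≡ 11/25 mod 29. 25⁻¹ ≡ 7 (mod 29) since 25·7 = 175 ≡ 1, so λ ≡ 19.
  x = λ² - 12 - 8 = 361 - 20 ≡ 22; y = λ·(12 - 22) - 6 ≡ 7. → (22, 7)
5P: (22, 7) + (8, 17). λ = (17 - 7)/(8 - 22) ≡ 10/15 mod 29. 15⁻¹ ≡ 2 (mod 29) since 15·2 = 30 ≡ 1, so λ ≡ 20.
  x = λ² - 22 - 8 = 400 - 30 ≡ 22; y = λ·(22 - 22) - 7 ≡ 22. → (22, 22)
6P: (22, 22) + (8, 17). λ = (17 - 22)/(8 - 22) ≡ 24/15 mod 29. 15⁻¹ ≡ 2 (mod 29), so λ ≡ 19.
  x = λ² - 22 - 8 = 361 - 30 ≡ 12; y = λ·(22 - 12) - 22 ≡ 23. → (12, 23)
7P: (12, 23) + (8, 17). λ = (17 - 23)/(8 - 12) ≡ 23/25 mod 29. 25⁻¹ ≡ 7 (mod 29) since 25·7 = 175 ≡ 1, so λ ≡ 16.
  x = λ² - 12 - 8 = 256 - 20 ≡ 4; y = λ·(12 - 4) - 23 ≡ 18. → (4, 18)
8P: (4, 18) + (8, 17). λ = (17 - 18)/(8 - 4) ≡ 28/4 mod 29. 4⁻¹ ≡ 22 (mod 29), so λ ≡ 7.
  x = λ² - 4 - 8 = 49 - 12 ≡ 8; y = λ·(4 - 8) - 18 ≡ 12. → (8, 12)
9P: (8, 12) + (8, 17): same x and y₁ ≡ -y₂, so the sum is ∞.
9P = ∞, so the order is 9.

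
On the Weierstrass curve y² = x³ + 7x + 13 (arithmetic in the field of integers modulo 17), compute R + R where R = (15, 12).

tangent at (15, 12): λ = (3·15² + 7)/(2·12) ≡ 2/7. 7⁻¹ ≡ 5 (mod 17) since 7·5 = 35 ≡ 1, so λ ≡ 2·5 ≡ 10.
  x = λ² - 15 - 15 = 100 - 30 ≡ 2; y = λ·(15 - 2) - 12 ≡ 16. → (2, 16)

(2, 16)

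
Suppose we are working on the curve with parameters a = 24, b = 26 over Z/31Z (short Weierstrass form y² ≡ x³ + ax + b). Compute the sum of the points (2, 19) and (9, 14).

(2, 19) + (9, 14). λ = (14 - 19)/(9 - 2) ≡ 26/7 mod 31. 7⁻¹ ≡ 9 (mod 31), so λ ≡ 17.
  x = λ² - 2 - 9 = 289 - 11 ≡ 30; y = λ·(2 - 30) - 19 ≡ 1. → (30, 1)

(30, 1)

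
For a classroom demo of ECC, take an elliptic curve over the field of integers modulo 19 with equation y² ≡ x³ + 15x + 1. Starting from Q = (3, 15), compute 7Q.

Double-and-add on 7 = (111)₂. Start with Q = (3, 15) for the leading 1-bit.
double: tangent at (3, 15): λ = (3·3² + 15)/(2·15) ≡ 4/11. 11⁻¹ ≡ 7 (mod 19), so λ ≡ 4·7 ≡ 9.
  x = λ² - 3 - 3 = 81 - 6 ≡ 18; y = λ·(3 - 18) - 15 ≡ 2. → (18, 2)
add Q: (18, 2) + (3, 15). λ = (15 - 2)/(3 - 18) ≡ 13/4 mod 19. 4⁻¹ ≡ 5 (mod 19), so λ ≡ 8.
  x = λ² - 18 - 3 = 64 - 21 ≡ 5; y = λ·(18 - 5) - 2 ≡ 7. → (5, 7)
double: tangent at (5, 7): λ = (3·5² + 15)/(2·7) ≡ 14/14. 14⁻¹ ≡ 15 (mod 19), so λ ≡ 14·15 ≡ 1.
  x = λ² - 5 - 5 = 1 - 10 ≡ 10; y = λ·(5 - 10) - 7 ≡ 7. → (10, 7)
add Q: (10, 7) + (3, 15). λ = (15 - 7)/(3 - 10) ≡ 8/12 mod 19. 12⁻¹ ≡ 8 (mod 19), so λ ≡ 7.
  x = λ² - 10 - 3 = 49 - 13 ≡ 17; y = λ·(10 - 17) - 7 ≡ 1. → (17, 1)

(17, 1)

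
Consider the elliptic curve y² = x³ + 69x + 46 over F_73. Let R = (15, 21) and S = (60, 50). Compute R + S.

(15, 21) + (60, 50). λ = (50 - 21)/(60 - 15) ≡ 29/45 mod 73. 45⁻¹ ≡ 13 (mod 73), so λ ≡ 12.
  x = λ² - 15 - 60 = 144 - 75 ≡ 69; y = λ·(15 - 69) - 21 ≡ 61. → (69, 61)

(69, 61)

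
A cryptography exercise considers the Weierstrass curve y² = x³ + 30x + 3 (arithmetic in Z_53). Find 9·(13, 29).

Write P = (13, 29).
Repeated addition: build up to 9P.
2P: tangent at (13, 29): λ = (3·13² + 30)/(2·29) ≡ 7/5. 5⁻¹ ≡ 32 (mod 53) since 5·32 = 160 ≡ 1, so λ ≡ 7·32 ≡ 12.
  x = λ² - 13 - 13 = 144 - 26 ≡ 12; y = λ·(13 - 12) - 29 ≡ 36. → (12, 36)
3P: (12, 36) + (13, 29). λ = (29 - 36)/(13 - 12) ≡ 46/1 mod 53. 1⁻¹ ≡ 1 (mod 53), so λ ≡ 46.
  x = λ² - 12 - 13 = 2116 - 25 ≡ 24; y = λ·(12 - 24) - 36 ≡ 48. → (24, 48)
4P: (24, 48) + (13, 29). λ = (29 - 48)/(13 - 24) ≡ 34/42 mod 53. 42⁻¹ ≡ 24 (mod 53), so λ ≡ 21.
  x = λ² - 24 - 13 = 441 - 37 ≡ 33; y = λ·(24 - 33) - 48 ≡ 28. → (33, 28)
5P: (33, 28) + (13, 29). λ = (29 - 28)/(13 - 33) ≡ 1/33 mod 53. 33⁻¹ ≡ 45 (mod 53), so λ ≡ 45.
  x = λ² - 33 - 13 = 2025 - 46 ≡ 18; y = λ·(33 - 18) - 28 ≡ 11. → (18, 11)
6P: (18, 11) + (13, 29). λ = (29 - 11)/(13 - 18) ≡ 18/48 mod 53. 48⁻¹ ≡ 21 (mod 53), so λ ≡ 7.
  x = λ² - 18 - 13 = 49 - 31 ≡ 18; y = λ·(18 - 18) - 11 ≡ 42. → (18, 42)
7P: (18, 42) + (13, 29). λ = (29 - 42)/(13 - 18) ≡ 40/48 mod 53. 48⁻¹ ≡ 21 (mod 53) since 48·21 = 1008 ≡ 1, so λ ≡ 45.
  x = λ² - 18 - 13 = 2025 - 31 ≡ 33; y = λ·(18 - 33) - 42 ≡ 25. → (33, 25)
8P: (33, 25) + (13, 29). λ = (29 - 25)/(13 - 33) ≡ 4/33 mod 53. 33⁻¹ ≡ 45 (mod 53), so λ ≡ 21.
  x = λ² - 33 - 13 = 441 - 46 ≡ 24; y = λ·(33 - 24) - 25 ≡ 5. → (24, 5)
9P: (24, 5) + (13, 29). λ = (29 - 5)/(13 - 24) ≡ 24/42 mod 53. 42⁻¹ ≡ 24 (mod 53), so λ ≡ 46.
  x = λ² - 24 - 13 = 2116 - 37 ≡ 12; y = λ·(24 - 12) - 5 ≡ 17. → (12, 17)

(12, 17)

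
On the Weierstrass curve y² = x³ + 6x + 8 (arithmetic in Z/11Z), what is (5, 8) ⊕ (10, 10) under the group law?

(5, 8) + (10, 10). λ = (10 - 8)/(10 - 5) ≡ 2/5 mod 11. 5⁻¹ ≡ 9 (mod 11), so λ ≡ 7.
  x = λ² - 5 - 10 = 49 - 15 ≡ 1; y = λ·(5 - 1) - 8 ≡ 9. → (1, 9)

(1, 9)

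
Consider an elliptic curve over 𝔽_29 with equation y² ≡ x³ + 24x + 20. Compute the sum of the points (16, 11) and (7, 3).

(16, 11) + (7, 3). λ = (3 - 11)/(7 - 16) ≡ 21/20 mod 29. 20⁻¹ ≡ 16 (mod 29), so λ ≡ 17.
  x = λ² - 16 - 7 = 289 - 23 ≡ 5; y = λ·(16 - 5) - 11 ≡ 2. → (5, 2)

(5, 2)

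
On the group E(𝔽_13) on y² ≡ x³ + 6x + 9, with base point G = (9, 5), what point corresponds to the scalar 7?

Double-and-add on 7 = (111)₂. Start with G = (9, 5) for the leading 1-bit.
double: tangent at (9, 5): λ = (3·9² + 6)/(2·5) ≡ 2/10. 10⁻¹ ≡ 4 (mod 13) since 10·4 = 40 ≡ 1, so λ ≡ 2·4 ≡ 8.
  x = λ² - 9 - 9 = 64 - 18 ≡ 7; y = λ·(9 - 7) - 5 ≡ 11. → (7, 11)
add G: (7, 11) + (9, 5). λ = (5 - 11)/(9 - 7) ≡ 7/2 mod 13. 2⁻¹ ≡ 7 (mod 13), so λ ≡ 10.
  x = λ² - 7 - 9 = 100 - 16 ≡ 6; y = λ·(7 - 6) - 11 ≡ 12. → (6, 12)
double: tangent at (6, 12): λ = (3·6² + 6)/(2·12) ≡ 10/11. 11⁻¹ ≡ 6 (mod 13), so λ ≡ 10·6 ≡ 8.
  x = λ² - 6 - 6 = 64 - 12 ≡ 0; y = λ·(6 - 0) - 12 ≡ 10. → (0, 10)
add G: (0, 10) + (9, 5). λ = (5 - 10)/(9 - 0) ≡ 8/9 mod 13. 9⁻¹ ≡ 3 (mod 13) since 9·3 = 27 ≡ 1, so λ ≡ 11.
  x = λ² - 0 - 9 = 121 - 9 ≡ 8; y = λ·(0 - 8) - 10 ≡ 6. → (8, 6)

(8, 6)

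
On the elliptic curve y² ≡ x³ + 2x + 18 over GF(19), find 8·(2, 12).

(9, 10)

Write G = (2, 12).
Double-and-add on 8 = (1000)₂. Start with G = (2, 12) for the leading 1-bit.
double: tangent at (2, 12): λ = (3·2² + 2)/(2·12) ≡ 14/5. 5⁻¹ ≡ 4 (mod 19), so λ ≡ 14·4 ≡ 18.
  x = λ² - 2 - 2 = 324 - 4 ≡ 16; y = λ·(2 - 16) - 12 ≡ 2. → (16, 2)
double: tangent at (16, 2): λ = (3·16² + 2)/(2·2) ≡ 10/4. 4⁻¹ ≡ 5 (mod 19), so λ ≡ 10·5 ≡ 12.
  x = λ² - 16 - 16 = 144 - 32 ≡ 17; y = λ·(16 - 17) - 2 ≡ 5. → (17, 5)
double: tangent at (17, 5): λ = (3·17² + 2)/(2·5) ≡ 14/10. 10⁻¹ ≡ 2 (mod 19), so λ ≡ 14·2 ≡ 9.
  x = λ² - 17 - 17 = 81 - 34 ≡ 9; y = λ·(17 - 9) - 5 ≡ 10. → (9, 10)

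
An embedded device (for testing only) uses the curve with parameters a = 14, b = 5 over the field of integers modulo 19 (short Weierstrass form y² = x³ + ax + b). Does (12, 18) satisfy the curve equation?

yes

y² = 18² ≡ 1; x³ + 14x + 5 = 1901 ≡ 1 (mod 19). 1 = 1.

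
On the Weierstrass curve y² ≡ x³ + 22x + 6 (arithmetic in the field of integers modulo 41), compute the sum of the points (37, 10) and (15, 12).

(9, 21)

(37, 10) + (15, 12). λ = (12 - 10)/(15 - 37) ≡ 2/19 mod 41. 19⁻¹ ≡ 13 (mod 41), so λ ≡ 26.
  x = λ² - 37 - 15 = 676 - 52 ≡ 9; y = λ·(37 - 9) - 10 ≡ 21. → (9, 21)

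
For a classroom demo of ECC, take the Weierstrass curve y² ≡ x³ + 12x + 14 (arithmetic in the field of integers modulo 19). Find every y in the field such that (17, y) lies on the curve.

1, 18

x³ + 12x + 14 = 5131 ≡ 1 (mod 19).
Square roots of 1 mod 19: 1 and 18 (since 1² = 1 ≡ 1).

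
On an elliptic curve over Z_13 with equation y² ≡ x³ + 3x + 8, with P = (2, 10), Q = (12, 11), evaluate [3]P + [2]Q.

First 3P:
Repeated addition: build up to 3P.
2P: tangent at (2, 10): λ = (3·2² + 3)/(2·10) ≡ 2/7. 7⁻¹ ≡ 2 (mod 13), so λ ≡ 2·2 ≡ 4.
  x = λ² - 2 - 2 = 16 - 4 ≡ 12; y = λ·(2 - 12) - 10 ≡ 2. → (12, 2)
3P: (12, 2) + (2, 10). λ = (10 - 2)/(2 - 12) ≡ 8/3 mod 13. 3⁻¹ ≡ 9 (mod 13), so λ ≡ 7.
  x = λ² - 12 - 2 = 49 - 14 ≡ 9; y = λ·(12 - 9) - 2 ≡ 6. → (9, 6)
3P = (9, 6).
Next 2Q:
Repeated addition: build up to 2Q.
2Q: tangent at (12, 11): λ = (3·12² + 3)/(2·11) ≡ 6/9. 9⁻¹ ≡ 3 (mod 13) since 9·3 = 27 ≡ 1, so λ ≡ 6·3 ≡ 5.
  x = λ² - 12 - 12 = 25 - 24 ≡ 1; y = λ·(12 - 1) - 11 ≡ 5. → (1, 5)
2Q = (1, 5).
Finally 3P + 2Q:
(9, 6) + (1, 5). λ = (5 - 6)/(1 - 9) ≡ 12/5 mod 13. 5⁻¹ ≡ 8 (mod 13), so λ ≡ 5.
  x = λ² - 9 - 1 = 25 - 10 ≡ 2; y = λ·(9 - 2) - 6 ≡ 3. → (2, 3)

(2, 3)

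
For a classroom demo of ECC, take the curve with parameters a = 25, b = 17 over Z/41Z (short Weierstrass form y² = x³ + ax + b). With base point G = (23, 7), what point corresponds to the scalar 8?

(30, 25)

Double-and-add on 8 = (1000)₂. Start with G = (23, 7) for the leading 1-bit.
double: tangent at (23, 7): λ = (3·23² + 25)/(2·7) ≡ 13/14. 14⁻¹ ≡ 3 (mod 41), so λ ≡ 13·3 ≡ 39.
  x = λ² - 23 - 23 = 1521 - 46 ≡ 40; y = λ·(23 - 40) - 7 ≡ 27. → (40, 27)
double: tangent at (40, 27): λ = (3·40² + 25)/(2·27) ≡ 28/13. 13⁻¹ ≡ 19 (mod 41) since 13·19 = 247 ≡ 1, so λ ≡ 28·19 ≡ 40.
  x = λ² - 40 - 40 = 1600 - 80 ≡ 3; y = λ·(40 - 3) - 27 ≡ 18. → (3, 18)
double: tangent at (3, 18): λ = (3·3² + 25)/(2·18) ≡ 11/36. 36⁻¹ ≡ 8 (mod 41) since 36·8 = 288 ≡ 1, so λ ≡ 11·8 ≡ 6.
  x = λ² - 3 - 3 = 36 - 6 ≡ 30; y = λ·(3 - 30) - 18 ≡ 25. → (30, 25)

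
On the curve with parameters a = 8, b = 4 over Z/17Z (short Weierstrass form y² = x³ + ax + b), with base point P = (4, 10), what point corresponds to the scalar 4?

Repeated addition: build up to 4P.
2P: tangent at (4, 10): λ = (3·4² + 8)/(2·10) ≡ 5/3. 3⁻¹ ≡ 6 (mod 17) since 3·6 = 18 ≡ 1, so λ ≡ 5·6 ≡ 13.
  x = λ² - 4 - 4 = 169 - 8 ≡ 8; y = λ·(4 - 8) - 10 ≡ 6. → (8, 6)
3P: (8, 6) + (4, 10). λ = (10 - 6)/(4 - 8) ≡ 4/13 mod 17. 13⁻¹ ≡ 4 (mod 17) since 13·4 = 52 ≡ 1, so λ ≡ 16.
  x = λ² - 8 - 4 = 256 - 12 ≡ 6; y = λ·(8 - 6) - 6 ≡ 9. → (6, 9)
4P: (6, 9) + (4, 10). λ = (10 - 9)/(4 - 6) ≡ 1/15 mod 17. 15⁻¹ ≡ 8 (mod 17) since 15·8 = 120 ≡ 1, so λ ≡ 8.
  x = λ² - 6 - 4 = 64 - 10 ≡ 3; y = λ·(6 - 3) - 9 ≡ 15. → (3, 15)

(3, 15)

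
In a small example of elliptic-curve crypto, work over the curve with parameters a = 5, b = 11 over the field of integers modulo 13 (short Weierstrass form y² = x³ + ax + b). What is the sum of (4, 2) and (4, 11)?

O

The two points share x = 4 and their y-coordinates satisfy 2 + 11 ≡ 0 (mod 13), so they are inverses. Their sum is the point at infinity.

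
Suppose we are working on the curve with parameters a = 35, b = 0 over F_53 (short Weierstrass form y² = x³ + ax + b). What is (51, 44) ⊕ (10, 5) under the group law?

(39, 23)

(51, 44) + (10, 5). λ = (5 - 44)/(10 - 51) ≡ 14/12 mod 53. 12⁻¹ ≡ 31 (mod 53), so λ ≡ 10.
  x = λ² - 51 - 10 = 100 - 61 ≡ 39; y = λ·(51 - 39) - 44 ≡ 23. → (39, 23)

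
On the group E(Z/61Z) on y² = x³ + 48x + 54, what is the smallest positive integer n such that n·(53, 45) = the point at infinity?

2P: tangent at (53, 45): λ = (3·53² + 48)/(2·45) ≡ 57/29. 29⁻¹ ≡ 40 (mod 61), so λ ≡ 57·40 ≡ 23.
  x = λ² - 53 - 53 = 529 - 106 ≡ 57; y = λ·(53 - 57) - 45 ≡ 46. → (57, 46)
3P: (57, 46) + (53, 45). λ = (45 - 46)/(53 - 57) ≡ 60/57 mod 61. 57⁻¹ ≡ 15 (mod 61), so λ ≡ 46.
  x = λ² - 57 - 53 = 2116 - 110 ≡ 54; y = λ·(57 - 54) - 46 ≡ 31. → (54, 31)
4P: (54, 31) + (53, 45). λ = (45 - 31)/(53 - 54) ≡ 14/60 mod 61. 60⁻¹ ≡ 60 (mod 61) since 60·60 = 3600 ≡ 1, so λ ≡ 47.
  x = λ² - 54 - 53 = 2209 - 107 ≡ 28; y = λ·(54 - 28) - 31 ≡ 32. → (28, 32)
5P: (28, 32) + (53, 45). λ = (45 - 32)/(53 - 28) ≡ 13/25 mod 61. 25⁻¹ ≡ 22 (mod 61) since 25·22 = 550 ≡ 1, so λ ≡ 42.
  x = λ² - 28 - 53 = 1764 - 81 ≡ 36; y = λ·(28 - 36) - 32 ≡ 59. → (36, 59)
6P: (36, 59) + (53, 45). λ = (45 - 59)/(53 - 36) ≡ 47/17 mod 61. 17⁻¹ ≡ 18 (mod 61) since 17·18 = 306 ≡ 1, so λ ≡ 53.
  x = λ² - 36 - 53 = 2809 - 89 ≡ 36; y = λ·(36 - 36) - 59 ≡ 2. → (36, 2)
7P: (36, 2) + (53, 45). λ = (45 - 2)/(53 - 36) ≡ 43/17 mod 61. 17⁻¹ ≡ 18 (mod 61), so λ ≡ 42.
  x = λ² - 36 - 53 = 1764 - 89 ≡ 28; y = λ·(36 - 28) - 2 ≡ 29. → (28, 29)
8P: (28, 29) + (53, 45). λ = (45 - 29)/(53 - 28) ≡ 16/25 mod 61. 25⁻¹ ≡ 22 (mod 61) since 25·22 = 550 ≡ 1, so λ ≡ 47.
  x = λ² - 28 - 53 = 2209 - 81 ≡ 54; y = λ·(28 - 54) - 29 ≡ 30. → (54, 30)
9P: (54, 30) + (53, 45). λ = (45 - 30)/(53 - 54) ≡ 15/60 mod 61. 60⁻¹ ≡ 60 (mod 61) since 60·60 = 3600 ≡ 1, so λ ≡ 46.
  x = λ² - 54 - 53 = 2116 - 107 ≡ 57; y = λ·(54 - 57) - 30 ≡ 15. → (57, 15)
10P: (57, 15) + (53, 45). λ = (45 - 15)/(53 - 57) ≡ 30/57 mod 61. 57⁻¹ ≡ 15 (mod 61), so λ ≡ 23.
  x = λ² - 57 - 53 = 529 - 110 ≡ 53; y = λ·(57 - 53) - 15 ≡ 16. → (53, 16)
11P: (53, 16) + (53, 45): same x and y₁ ≡ -y₂, so the sum is the point at infinity.
11P = the point at infinity, so the order is 11.

11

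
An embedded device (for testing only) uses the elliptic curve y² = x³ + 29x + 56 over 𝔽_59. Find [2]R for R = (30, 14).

(40, 27)

tangent at (30, 14): λ = (3·30² + 29)/(2·14) ≡ 15/28. 28⁻¹ ≡ 19 (mod 59) since 28·19 = 532 ≡ 1, so λ ≡ 15·19 ≡ 49.
  x = λ² - 30 - 30 = 2401 - 60 ≡ 40; y = λ·(30 - 40) - 14 ≡ 27. → (40, 27)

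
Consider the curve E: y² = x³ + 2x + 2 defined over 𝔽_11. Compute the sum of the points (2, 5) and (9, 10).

(5, 7)

(2, 5) + (9, 10). λ = (10 - 5)/(9 - 2) ≡ 5/7 mod 11. 7⁻¹ ≡ 8 (mod 11), so λ ≡ 7.
  x = λ² - 2 - 9 = 49 - 11 ≡ 5; y = λ·(2 - 5) - 5 ≡ 7. → (5, 7)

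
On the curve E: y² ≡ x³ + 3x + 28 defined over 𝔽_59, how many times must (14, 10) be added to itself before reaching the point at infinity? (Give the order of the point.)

2P: tangent at (14, 10): λ = (3·14² + 3)/(2·10) ≡ 1/20. 20⁻¹ ≡ 3 (mod 59), so λ ≡ 1·3 ≡ 3.
  x = λ² - 14 - 14 = 9 - 28 ≡ 40; y = λ·(14 - 40) - 10 ≡ 30. → (40, 30)
3P: (40, 30) + (14, 10). λ = (10 - 30)/(14 - 40) ≡ 39/33 mod 59. 33⁻¹ ≡ 34 (mod 59), so λ ≡ 28.
  x = λ² - 40 - 14 = 784 - 54 ≡ 22; y = λ·(40 - 22) - 30 ≡ 2. → (22, 2)
4P: (22, 2) + (14, 10). λ = (10 - 2)/(14 - 22) ≡ 8/51 mod 59. 51⁻¹ ≡ 22 (mod 59), so λ ≡ 58.
  x = λ² - 22 - 14 = 3364 - 36 ≡ 24; y = λ·(22 - 24) - 2 ≡ 0. → (24, 0)
5P: (24, 0) + (14, 10). λ = (10 - 0)/(14 - 24) ≡ 10/49 mod 59. 49⁻¹ ≡ 53 (mod 59), so λ ≡ 58.
  x = λ² - 24 - 14 = 3364 - 38 ≡ 22; y = λ·(24 - 22) - 0 ≡ 57. → (22, 57)
6P: (22, 57) + (14, 10). λ = (10 - 57)/(14 - 22) ≡ 12/51 mod 59. 51⁻¹ ≡ 22 (mod 59) since 51·22 = 1122 ≡ 1, so λ ≡ 28.
  x = λ² - 22 - 14 = 784 - 36 ≡ 40; y = λ·(22 - 40) - 57 ≡ 29. → (40, 29)
7P: (40, 29) + (14, 10). λ = (10 - 29)/(14 - 40) ≡ 40/33 mod 59. 33⁻¹ ≡ 34 (mod 59), so λ ≡ 3.
  x = λ² - 40 - 14 = 9 - 54 ≡ 14; y = λ·(40 - 14) - 29 ≡ 49. → (14, 49)
8P: (14, 49) + (14, 10): same x and y₁ ≡ -y₂, so the sum is the point at infinity.
8P = the point at infinity, so the order is 8.

8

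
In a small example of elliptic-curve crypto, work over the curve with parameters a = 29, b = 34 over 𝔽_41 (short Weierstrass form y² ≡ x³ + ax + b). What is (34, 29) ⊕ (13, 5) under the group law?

(34, 29) + (13, 5). λ = (5 - 29)/(13 - 34) ≡ 17/20 mod 41. 20⁻¹ ≡ 39 (mod 41) since 20·39 = 780 ≡ 1, so λ ≡ 7.
  x = λ² - 34 - 13 = 49 - 47 ≡ 2; y = λ·(34 - 2) - 29 ≡ 31. → (2, 31)

(2, 31)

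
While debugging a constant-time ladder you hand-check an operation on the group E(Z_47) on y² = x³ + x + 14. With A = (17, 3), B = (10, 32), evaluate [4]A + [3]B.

First 4A:
Repeated addition: build up to 4A.
2A: tangent at (17, 3): λ = (3·17² + 1)/(2·3) ≡ 22/6. 6⁻¹ ≡ 8 (mod 47), so λ ≡ 22·8 ≡ 35.
  x = λ² - 17 - 17 = 1225 - 34 ≡ 16; y = λ·(17 - 16) - 3 ≡ 32. → (16, 32)
3A: (16, 32) + (17, 3). λ = (3 - 32)/(17 - 16) ≡ 18/1 mod 47. 1⁻¹ ≡ 1 (mod 47) since 1·1 = 1 ≡ 1, so λ ≡ 18.
  x = λ² - 16 - 17 = 324 - 33 ≡ 9; y = λ·(16 - 9) - 32 ≡ 0. → (9, 0)
4A: (9, 0) + (17, 3). λ = (3 - 0)/(17 - 9) ≡ 3/8 mod 47. 8⁻¹ ≡ 6 (mod 47) since 8·6 = 48 ≡ 1, so λ ≡ 18.
  x = λ² - 9 - 17 = 324 - 26 ≡ 16; y = λ·(9 - 16) - 0 ≡ 15. → (16, 15)
4A = (16, 15).
Next 3B:
Repeated addition: build up to 3B.
2B: tangent at (10, 32): λ = (3·10² + 1)/(2·32) ≡ 19/17. 17⁻¹ ≡ 36 (mod 47) since 17·36 = 612 ≡ 1, so λ ≡ 19·36 ≡ 26.
  x = λ² - 10 - 10 = 676 - 20 ≡ 45; y = λ·(10 - 45) - 32 ≡ 45. → (45, 45)
3B: (45, 45) + (10, 32). λ = (32 - 45)/(10 - 45) ≡ 34/12 mod 47. 12⁻¹ ≡ 4 (mod 47), so λ ≡ 42.
  x = λ² - 45 - 10 = 1764 - 55 ≡ 17; y = λ·(45 - 17) - 45 ≡ 3. → (17, 3)
3B = (17, 3).
Finally 4A + 3B:
(16, 15) + (17, 3). λ = (3 - 15)/(17 - 16) ≡ 35/1 mod 47. 1⁻¹ ≡ 1 (mod 47) since 1·1 = 1 ≡ 1, so λ ≡ 35.
  x = λ² - 16 - 17 = 1225 - 33 ≡ 17; y = λ·(16 - 17) - 15 ≡ 44. → (17, 44)

(17, 44)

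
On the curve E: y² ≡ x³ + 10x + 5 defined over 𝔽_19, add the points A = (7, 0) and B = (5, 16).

(14, 18)

(7, 0) + (5, 16). λ = (16 - 0)/(5 - 7) ≡ 16/17 mod 19. 17⁻¹ ≡ 9 (mod 19) since 17·9 = 153 ≡ 1, so λ ≡ 11.
  x = λ² - 7 - 5 = 121 - 12 ≡ 14; y = λ·(7 - 14) - 0 ≡ 18. → (14, 18)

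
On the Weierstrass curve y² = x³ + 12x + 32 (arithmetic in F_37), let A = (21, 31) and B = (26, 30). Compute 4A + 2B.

First 4A:
Repeated addition: build up to 4A.
2A: tangent at (21, 31): λ = (3·21² + 12)/(2·31) ≡ 3/25. 25⁻¹ ≡ 3 (mod 37) since 25·3 = 75 ≡ 1, so λ ≡ 3·3 ≡ 9.
  x = λ² - 21 - 21 = 81 - 42 ≡ 2; y = λ·(21 - 2) - 31 ≡ 29. → (2, 29)
3A: (2, 29) + (21, 31). λ = (31 - 29)/(21 - 2) ≡ 2/19 mod 37. 19⁻¹ ≡ 2 (mod 37), so λ ≡ 4.
  x = λ² - 2 - 21 = 16 - 23 ≡ 30; y = λ·(2 - 30) - 29 ≡ 7. → (30, 7)
4A: (30, 7) + (21, 31). λ = (31 - 7)/(21 - 30) ≡ 24/28 mod 37. 28⁻¹ ≡ 4 (mod 37) since 28·4 = 112 ≡ 1, so λ ≡ 22.
  x = λ² - 30 - 21 = 484 - 51 ≡ 26; y = λ·(30 - 26) - 7 ≡ 7. → (26, 7)
4A = (26, 7).
Next 2B:
Repeated addition: build up to 2B.
2B: tangent at (26, 30): λ = (3·26² + 12)/(2·30) ≡ 5/23. 23⁻¹ ≡ 29 (mod 37) since 23·29 = 667 ≡ 1, so λ ≡ 5·29 ≡ 34.
  x = λ² - 26 - 26 = 1156 - 52 ≡ 31; y = λ·(26 - 31) - 30 ≡ 22. → (31, 22)
2B = (31, 22).
Finally 4A + 2B:
(26, 7) + (31, 22). λ = (22 - 7)/(31 - 26) ≡ 15/5 mod 37. 5⁻¹ ≡ 15 (mod 37) since 5·15 = 75 ≡ 1, so λ ≡ 3.
  x = λ² - 26 - 31 = 9 - 57 ≡ 26; y = λ·(26 - 26) - 7 ≡ 30. → (26, 30)

(26, 30)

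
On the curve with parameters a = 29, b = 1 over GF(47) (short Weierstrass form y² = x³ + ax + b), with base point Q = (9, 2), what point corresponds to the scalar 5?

Double-and-add on 5 = (101)₂. Start with Q = (9, 2) for the leading 1-bit.
double: tangent at (9, 2): λ = (3·9² + 29)/(2·2) ≡ 37/4. 4⁻¹ ≡ 12 (mod 47), so λ ≡ 37·12 ≡ 21.
  x = λ² - 9 - 9 = 441 - 18 ≡ 0; y = λ·(9 - 0) - 2 ≡ 46. → (0, 46)
double: tangent at (0, 46): λ = (3·0² + 29)/(2·46) ≡ 29/45. 45⁻¹ ≡ 23 (mod 47), so λ ≡ 29·23 ≡ 9.
  x = λ² - 0 - 0 = 81 - 0 ≡ 34; y = λ·(0 - 34) - 46 ≡ 24. → (34, 24)
add Q: (34, 24) + (9, 2). λ = (2 - 24)/(9 - 34) ≡ 25/22 mod 47. 22⁻¹ ≡ 15 (mod 47), so λ ≡ 46.
  x = λ² - 34 - 9 = 2116 - 43 ≡ 5; y = λ·(34 - 5) - 24 ≡ 41. → (5, 41)

(5, 41)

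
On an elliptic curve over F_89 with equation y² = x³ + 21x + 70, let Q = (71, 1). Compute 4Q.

Double-and-add on 4 = (100)₂. Start with Q = (71, 1) for the leading 1-bit.
double: tangent at (71, 1): λ = (3·71² + 21)/(2·1) ≡ 14/2. 2⁻¹ ≡ 45 (mod 89) since 2·45 = 90 ≡ 1, so λ ≡ 14·45 ≡ 7.
  x = λ² - 71 - 71 = 49 - 142 ≡ 85; y = λ·(71 - 85) - 1 ≡ 79. → (85, 79)
double: tangent at (85, 79): λ = (3·85² + 21)/(2·79) ≡ 69/69. 69⁻¹ ≡ 40 (mod 89), so λ ≡ 69·40 ≡ 1.
  x = λ² - 85 - 85 = 1 - 170 ≡ 9; y = λ·(85 - 9) - 79 ≡ 86. → (9, 86)

(9, 86)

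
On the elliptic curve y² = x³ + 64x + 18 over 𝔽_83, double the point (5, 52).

(34, 9)

tangent at (5, 52): λ = (3·5² + 64)/(2·52) ≡ 56/21. 21⁻¹ ≡ 4 (mod 83), so λ ≡ 56·4 ≡ 58.
  x = λ² - 5 - 5 = 3364 - 10 ≡ 34; y = λ·(5 - 34) - 52 ≡ 9. → (34, 9)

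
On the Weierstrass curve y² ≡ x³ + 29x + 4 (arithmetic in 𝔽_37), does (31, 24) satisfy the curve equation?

y² = 24² ≡ 21; x³ + 29x + 4 = 30694 ≡ 21 (mod 37). 21 = 21.

yes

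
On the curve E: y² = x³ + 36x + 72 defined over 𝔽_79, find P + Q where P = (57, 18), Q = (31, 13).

(58, 76)

(57, 18) + (31, 13). λ = (13 - 18)/(31 - 57) ≡ 74/53 mod 79. 53⁻¹ ≡ 3 (mod 79), so λ ≡ 64.
  x = λ² - 57 - 31 = 4096 - 88 ≡ 58; y = λ·(57 - 58) - 18 ≡ 76. → (58, 76)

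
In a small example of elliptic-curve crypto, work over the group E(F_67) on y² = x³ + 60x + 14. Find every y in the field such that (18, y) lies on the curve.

5, 62

x³ + 60x + 14 = 6926 ≡ 25 (mod 67).
Square roots of 25 mod 67: 5 and 62 (since 5² = 25 ≡ 25).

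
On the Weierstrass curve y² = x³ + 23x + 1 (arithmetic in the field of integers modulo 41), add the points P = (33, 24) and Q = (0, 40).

(12, 18)

(33, 24) + (0, 40). λ = (40 - 24)/(0 - 33) ≡ 16/8 mod 41. 8⁻¹ ≡ 36 (mod 41) since 8·36 = 288 ≡ 1, so λ ≡ 2.
  x = λ² - 33 - 0 = 4 - 33 ≡ 12; y = λ·(33 - 12) - 24 ≡ 18. → (12, 18)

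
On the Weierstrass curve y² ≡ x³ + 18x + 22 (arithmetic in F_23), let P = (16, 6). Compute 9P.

Repeated addition: build up to 9P.
2P: tangent at (16, 6): λ = (3·16² + 18)/(2·6) ≡ 4/12. 12⁻¹ ≡ 2 (mod 23), so λ ≡ 4·2 ≡ 8.
  x = λ² - 16 - 16 = 64 - 32 ≡ 9; y = λ·(16 - 9) - 6 ≡ 4. → (9, 4)
3P: (9, 4) + (16, 6). λ = (6 - 4)/(16 - 9) ≡ 2/7 mod 23. 7⁻¹ ≡ 10 (mod 23), so λ ≡ 20.
  x = λ² - 9 - 16 = 400 - 25 ≡ 7; y = λ·(9 - 7) - 4 ≡ 13. → (7, 13)
4P: (7, 13) + (16, 6). λ = (6 - 13)/(16 - 7) ≡ 16/9 mod 23. 9⁻¹ ≡ 18 (mod 23) since 9·18 = 162 ≡ 1, so λ ≡ 12.
  x = λ² - 7 - 16 = 144 - 23 ≡ 6; y = λ·(7 - 6) - 13 ≡ 22. → (6, 22)
5P: (6, 22) + (16, 6). λ = (6 - 22)/(16 - 6) ≡ 7/10 mod 23. 10⁻¹ ≡ 7 (mod 23) since 10·7 = 70 ≡ 1, so λ ≡ 3.
  x = λ² - 6 - 16 = 9 - 22 ≡ 10; y = λ·(6 - 10) - 22 ≡ 12. → (10, 12)
6P: (10, 12) + (16, 6). λ = (6 - 12)/(16 - 10) ≡ 17/6 mod 23. 6⁻¹ ≡ 4 (mod 23), so λ ≡ 22.
  x = λ² - 10 - 16 = 484 - 26 ≡ 21; y = λ·(10 - 21) - 12 ≡ 22. → (21, 22)
7P: (21, 22) + (16, 6). λ = (6 - 22)/(16 - 21) ≡ 7/18 mod 23. 18⁻¹ ≡ 9 (mod 23) since 18·9 = 162 ≡ 1, so λ ≡ 17.
  x = λ² - 21 - 16 = 289 - 37 ≡ 22; y = λ·(21 - 22) - 22 ≡ 7. → (22, 7)
8P: (22, 7) + (16, 6). λ = (6 - 7)/(16 - 22) ≡ 22/17 mod 23. 17⁻¹ ≡ 19 (mod 23), so λ ≡ 4.
  x = λ² - 22 - 16 = 16 - 38 ≡ 1; y = λ·(22 - 1) - 7 ≡ 8. → (1, 8)
9P: (1, 8) + (16, 6). λ = (6 - 8)/(16 - 1) ≡ 21/15 mod 23. 15⁻¹ ≡ 20 (mod 23), so λ ≡ 6.
  x = λ² - 1 - 16 = 36 - 17 ≡ 19; y = λ·(1 - 19) - 8 ≡ 22. → (19, 22)

(19, 22)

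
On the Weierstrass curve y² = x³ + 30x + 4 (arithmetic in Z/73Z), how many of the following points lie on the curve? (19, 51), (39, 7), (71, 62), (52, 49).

1

(19, 51): 51² ≡ 46, rhs ≡ 60 → off.
(39, 7): 7² ≡ 49, rhs ≡ 49 → on.
(71, 62): 62² ≡ 48, rhs ≡ 9 → off.
(52, 49): 49² ≡ 65, rhs ≡ 41 → off.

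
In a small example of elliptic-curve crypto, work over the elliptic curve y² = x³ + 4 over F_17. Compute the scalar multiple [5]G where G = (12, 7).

(13, 12)

Double-and-add on 5 = (101)₂. Start with G = (12, 7) for the leading 1-bit.
double: tangent at (12, 7): λ = (3·12² + 0)/(2·7) ≡ 7/14. 14⁻¹ ≡ 11 (mod 17), so λ ≡ 7·11 ≡ 9.
  x = λ² - 12 - 12 = 81 - 24 ≡ 6; y = λ·(12 - 6) - 7 ≡ 13. → (6, 13)
double: tangent at (6, 13): λ = (3·6² + 0)/(2·13) ≡ 6/9. 9⁻¹ ≡ 2 (mod 17), so λ ≡ 6·2 ≡ 12.
  x = λ² - 6 - 6 = 144 - 12 ≡ 13; y = λ·(6 - 13) - 13 ≡ 5. → (13, 5)
add G: (13, 5) + (12, 7). λ = (7 - 5)/(12 - 13) ≡ 2/16 mod 17. 16⁻¹ ≡ 16 (mod 17), so λ ≡ 15.
  x = λ² - 13 - 12 = 225 - 25 ≡ 13; y = λ·(13 - 13) - 5 ≡ 12. → (13, 12)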